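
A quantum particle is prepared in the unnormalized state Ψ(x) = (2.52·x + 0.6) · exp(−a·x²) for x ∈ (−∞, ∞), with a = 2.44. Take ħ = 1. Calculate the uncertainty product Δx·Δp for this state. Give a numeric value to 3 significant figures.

Δx = √(⟨x²⟩−⟨x⟩²), Δp = √(⟨p²⟩−⟨p⟩²).
Expand each integrand as polynomial × e^(−2ax²) and use ∫x^(2j)·e^(−2ax²) dx = (2j−1)!!/(4a)^j · √(π/(2a)), odd powers → 0; here √(π/(2a)) = 0.80235. Differentiate with the product rule, d/dx e^(−ax²) = −2ax·e^(−ax²).
Normalization: ∫|Ψ|² dx = 0.81090.
⟨x⟩ = 0.30657, ⟨x²⟩ = 0.23438 ⇒ Δx = 0.37470.
⟨p⟩ = 0.0000, ⟨p²⟩ = 5.5817 ⇒ Δp = 2.3626.
Δx·Δp = 0.88525.

0.885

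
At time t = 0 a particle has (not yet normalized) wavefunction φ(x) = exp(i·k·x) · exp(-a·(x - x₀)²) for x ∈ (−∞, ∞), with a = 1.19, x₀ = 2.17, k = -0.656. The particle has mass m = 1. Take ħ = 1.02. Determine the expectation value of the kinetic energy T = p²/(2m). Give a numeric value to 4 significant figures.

T = −(ħ²/2m) d²/dx², so ⟨T⟩ = −(ħ²/2m) ∫ φ*·φ'' dx / ∫|φ|² dx; with m = 1.
Gaussian moments (u = x − x₀): ∫u^(2j)·e^(−2au²) du = (2j−1)!!/(4a)^j · √(π/(2a)), odd powers integrate to 0; here √(π/(2a)) = 1.1489. Derivatives: φ′ = (ik − 2au)·φ, φ″ = ((ik − 2au)² − 2a)·φ; the odd-in-u pieces drop out.
State is unnormalized: ∫|φ|² dx = 1.1489, and ∫φ*·(−ħ²/2m · φ'') dx = 0.96842, so ⟨T⟩ = 0.96842 / 1.1489.
⟨T⟩ = 0.84290.

0.8429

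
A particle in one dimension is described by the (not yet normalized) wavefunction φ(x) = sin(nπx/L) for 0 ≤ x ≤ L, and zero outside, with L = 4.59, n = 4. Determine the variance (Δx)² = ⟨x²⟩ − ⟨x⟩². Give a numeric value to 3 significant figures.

1.69

Compute ⟨x⟩ and ⟨x²⟩ separately, then (Δx)² = ⟨x²⟩ − ⟨x⟩².
With sin²θ = (1 − cos2θ)/2 on 0 ≤ x ≤ L: ∫sin²(nπx/L) dx = L/2, ∫x·sin²(nπx/L) dx = L²/4, ∫x²·sin²(nπx/L) dx = L³·(1/6 − 1/(4n²π²)); higher powers xᵏ the same way, integrating xᵏ·cos(2nπx/L) by parts.
Normalization: ∫|φ|² dx = 2.2950.
⟨x⟩ = 2.2950 and ⟨x²⟩ = 6.9560.
(Δx)² = 6.9560 − (2.2950)² = 1.6890.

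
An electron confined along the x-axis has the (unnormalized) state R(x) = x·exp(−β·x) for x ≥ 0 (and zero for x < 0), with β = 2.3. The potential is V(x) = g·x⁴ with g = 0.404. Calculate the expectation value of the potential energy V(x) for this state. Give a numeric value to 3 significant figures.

⟨V⟩ = ∫ V(x)·|R|² dx / ∫|R|² dx.
Every integrand reduces to terms xʲ·e^(−2βx) on [0, ∞); use ∫₀^∞ xʲ·e^(−2βx) dx = j!/(2β)^(j+1).
State is unnormalized: ∫|R|² dx = 0.020547, and ∫R*·V(x)·R dx = 0.0066744, so ⟨V⟩ = 0.0066744 / 0.020547.
⟨V⟩ = 0.32483.

0.325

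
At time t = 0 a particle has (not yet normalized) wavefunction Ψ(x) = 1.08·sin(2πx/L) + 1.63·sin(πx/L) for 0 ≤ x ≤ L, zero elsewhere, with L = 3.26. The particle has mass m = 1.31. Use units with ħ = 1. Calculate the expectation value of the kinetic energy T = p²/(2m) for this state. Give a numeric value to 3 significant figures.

T = −(ħ²/2m) d²/dx², so ⟨T⟩ = −(ħ²/2m) ∫ Ψ*·Ψ'' dx / ∫|Ψ|² dx; with m = 1.31.
d²/dx² sin(jπx/L) = −(jπ/L)²·sin(jπx/L); on 0 ≤ x ≤ L, ∫sin²(jπx/L) dx = L/2 and ∫sin(jπx/L)·sin(lπx/L) dx = 0 for j ≠ l, so only diagonal terms survive in ∫|Ψ|² and ∫Ψ·Ψ″; ∫Ψ·Ψ′ dx = [Ψ²/2] between the walls = 0.
State is unnormalized: ∫|Ψ|² dx = 6.2320, and ∫Ψ*·(−ħ²/2m · Ψ'') dx = 4.2307, so ⟨T⟩ = 4.2307 / 6.2320.
⟨T⟩ = 0.67887.

0.679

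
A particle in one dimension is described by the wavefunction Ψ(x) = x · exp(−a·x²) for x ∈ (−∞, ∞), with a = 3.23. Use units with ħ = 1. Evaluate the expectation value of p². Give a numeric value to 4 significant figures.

p² Ψ = −ħ² d²Ψ/dx²; ⟨p²⟩ = −ħ² ∫ Ψ*·Ψ'' dx / ∫|Ψ|² dx.
Expand each integrand as polynomial × e^(−2ax²) and use ∫x^(2j)·e^(−2ax²) dx = (2j−1)!!/(4a)^j · √(π/(2a)), odd powers → 0; here √(π/(2a)) = 0.69736. Differentiate with the product rule, d/dx e^(−ax²) = −2ax·e^(−ax²).
State is unnormalized: ∫|Ψ|² dx = 0.053975, and ∫Ψ*·(−ħ² Ψ'') dx = 0.52302, so ⟨p²⟩ = 0.52302 / 0.053975.
⟨p²⟩ = 9.6900.

9.690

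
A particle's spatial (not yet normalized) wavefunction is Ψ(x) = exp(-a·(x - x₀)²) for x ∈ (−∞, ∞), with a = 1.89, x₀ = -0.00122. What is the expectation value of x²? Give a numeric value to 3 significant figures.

⟨x²⟩ = ∫ x²·|Ψ|² dx / ∫|Ψ|² dx (integrals over the domain).
Gaussian moments (u = x − x₀): ∫u^(2j)·e^(−2au²) du = (2j−1)!!/(4a)^j · √(π/(2a)), odd powers integrate to 0; here √(π/(2a)) = 0.91165.
State is unnormalized: ∫|Ψ|² dx = 0.91165, and ∫Ψ*·x²·Ψ dx = 0.12059, so ⟨x²⟩ = 0.12059 / 0.91165.
⟨x²⟩ = 0.13228.

0.132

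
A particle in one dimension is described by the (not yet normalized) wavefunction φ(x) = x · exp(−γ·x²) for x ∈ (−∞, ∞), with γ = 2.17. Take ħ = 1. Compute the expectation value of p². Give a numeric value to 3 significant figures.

6.51

p² φ = −ħ² d²φ/dx²; ⟨p²⟩ = −ħ² ∫ φ*·φ'' dx / ∫|φ|² dx.
Expand each integrand as polynomial × e^(−2γx²) and use ∫x^(2j)·e^(−2γx²) dx = (2j−1)!!/(4γ)^j · √(π/(2γ)), odd powers → 0; here √(π/(2γ)) = 0.85081. Differentiate with the product rule, d/dx e^(−γx²) = −2γx·e^(−γx²).
State is unnormalized: ∫|φ|² dx = 0.098019, and ∫φ*·(−ħ² φ'') dx = 0.63810, so ⟨p²⟩ = 0.63810 / 0.098019.
⟨p²⟩ = 6.5100.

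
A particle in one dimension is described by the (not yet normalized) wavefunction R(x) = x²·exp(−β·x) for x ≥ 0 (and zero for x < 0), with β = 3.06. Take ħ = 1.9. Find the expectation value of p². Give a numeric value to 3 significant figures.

11.3

p² R = −ħ² d²R/dx²; ⟨p²⟩ = −ħ² ∫ R*·R'' dx / ∫|R|² dx.
Differentiate x²·exp(−β·x) with the product rule; every integrand then reduces to terms xʲ·e^(−2βx) on [0, ∞), with ∫₀^∞ xʲ·e^(−2βx) dx = j!/(2β)^(j+1).
State is unnormalized: ∫|R|² dx = 0.0027955, and ∫R*·(−ħ² R'') dx = 0.031498, so ⟨p²⟩ = 0.031498 / 0.0027955.
⟨p²⟩ = 11.268.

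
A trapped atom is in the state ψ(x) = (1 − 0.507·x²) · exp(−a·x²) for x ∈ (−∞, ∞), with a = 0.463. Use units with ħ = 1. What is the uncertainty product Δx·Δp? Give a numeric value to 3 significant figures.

0.737

Δx = √(⟨x²⟩−⟨x⟩²), Δp = √(⟨p²⟩−⟨p⟩²).
Expand each integrand as polynomial × e^(−2ax²) and use ∫x^(2j)·e^(−2ax²) dx = (2j−1)!!/(4a)^j · √(π/(2a)), odd powers → 0; here √(π/(2a)) = 1.8419. Differentiate with the product rule, d/dx e^(−ax²) = −2ax·e^(−ax²).
Normalization: ∫|ψ|² dx = 1.2476.
⟨x⟩ = 0.0000, ⟨x²⟩ = 0.38394 ⇒ Δx = 0.61963.
⟨p⟩ = 0.0000, ⟨p²⟩ = 1.4165 ⇒ Δp = 1.1902.
Δx·Δp = 0.73745.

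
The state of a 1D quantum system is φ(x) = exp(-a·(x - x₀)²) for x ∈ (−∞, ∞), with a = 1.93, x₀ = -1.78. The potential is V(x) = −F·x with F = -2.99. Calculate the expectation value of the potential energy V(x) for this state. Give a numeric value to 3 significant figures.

⟨V⟩ = ∫ V(x)·|φ|² dx / ∫|φ|² dx.
Gaussian moments (u = x − x₀): ∫u^(2j)·e^(−2au²) du = (2j−1)!!/(4a)^j · √(π/(2a)), odd powers integrate to 0; here √(π/(2a)) = 0.90216.
State is unnormalized: ∫|φ|² dx = 0.90216, and ∫φ*·V(x)·φ dx = -4.8015, so ⟨V⟩ = -4.8015 / 0.90216.
⟨V⟩ = -5.3222.

-5.32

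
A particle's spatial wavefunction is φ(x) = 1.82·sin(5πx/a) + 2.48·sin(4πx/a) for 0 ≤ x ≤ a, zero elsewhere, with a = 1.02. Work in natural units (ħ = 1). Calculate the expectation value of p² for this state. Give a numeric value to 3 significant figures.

p² φ = −ħ² d²φ/dx²; ⟨p²⟩ = −ħ² ∫ φ*·φ'' dx / ∫|φ|² dx.
d²/dx² sin(jπx/a) = −(jπ/a)²·sin(jπx/a); on 0 ≤ x ≤ a, ∫sin²(jπx/a) dx = a/2 and ∫sin(jπx/a)·sin(lπx/a) dx = 0 for j ≠ l, so only diagonal terms survive in ∫|φ|² and ∫φ·φ″; ∫φ·φ′ dx = [φ²/2] between the walls = 0.
State is unnormalized: ∫|φ|² dx = 4.8260, and ∫φ*·(−ħ² φ'') dx = 876.73, so ⟨p²⟩ = 876.73 / 4.8260.
⟨p²⟩ = 181.67.

182.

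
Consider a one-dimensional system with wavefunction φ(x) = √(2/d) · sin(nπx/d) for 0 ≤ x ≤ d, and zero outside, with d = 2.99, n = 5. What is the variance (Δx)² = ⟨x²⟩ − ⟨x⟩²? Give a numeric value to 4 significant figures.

0.7269

Compute ⟨x⟩ and ⟨x²⟩ separately, then (Δx)² = ⟨x²⟩ − ⟨x⟩².
With sin²θ = (1 − cos2θ)/2 on 0 ≤ x ≤ d: ∫sin²(nπx/d) dx = d/2, ∫x·sin²(nπx/d) dx = d²/4, ∫x²·sin²(nπx/d) dx = d³·(1/6 − 1/(4n²π²)); higher powers xᵏ the same way, integrating xᵏ·cos(2nπx/d) by parts.
⟨x⟩ = 1.4950 and ⟨x²⟩ = 2.9619.
(Δx)² = 2.9619 − (1.4950)² = 0.72689.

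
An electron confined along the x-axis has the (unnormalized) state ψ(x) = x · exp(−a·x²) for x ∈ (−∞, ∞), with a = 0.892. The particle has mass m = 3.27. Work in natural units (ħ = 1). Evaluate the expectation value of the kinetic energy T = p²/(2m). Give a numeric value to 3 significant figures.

0.409

T = −(ħ²/2m) d²/dx², so ⟨T⟩ = −(ħ²/2m) ∫ ψ*·ψ'' dx / ∫|ψ|² dx; with m = 3.27.
Expand each integrand as polynomial × e^(−2ax²) and use ∫x^(2j)·e^(−2ax²) dx = (2j−1)!!/(4a)^j · √(π/(2a)), odd powers → 0; here √(π/(2a)) = 1.3270. Differentiate with the product rule, d/dx e^(−ax²) = −2ax·e^(−ax²).
State is unnormalized: ∫|ψ|² dx = 0.37192, and ∫ψ*·(−ħ²/2m · ψ'') dx = 0.15218, so ⟨T⟩ = 0.15218 / 0.37192.
⟨T⟩ = 0.40917.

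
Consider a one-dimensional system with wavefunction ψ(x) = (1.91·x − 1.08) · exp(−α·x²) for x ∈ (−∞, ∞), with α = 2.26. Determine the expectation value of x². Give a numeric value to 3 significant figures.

0.167

⟨x²⟩ = ∫ x²·|ψ|² dx / ∫|ψ|² dx (integrals over the domain).
Expand each integrand as polynomial × e^(−2αx²) and use ∫x^(2j)·e^(−2αx²) dx = (2j−1)!!/(4α)^j · √(π/(2α)), odd powers → 0; here √(π/(2α)) = 0.83369.
State is unnormalized: ∫|ψ|² dx = 1.3089, and ∫ψ*·x²·ψ dx = 0.21922, so ⟨x²⟩ = 0.21922 / 1.3089.
⟨x²⟩ = 0.16749.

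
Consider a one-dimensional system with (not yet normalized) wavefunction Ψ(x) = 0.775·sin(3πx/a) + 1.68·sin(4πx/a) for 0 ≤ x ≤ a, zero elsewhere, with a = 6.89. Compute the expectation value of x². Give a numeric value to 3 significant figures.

⟨x²⟩ = ∫ x²·|Ψ|² dx / ∫|Ψ|² dx (integrals over the domain).
On 0 ≤ x ≤ a (j ≠ l): ∫sin²(jπx/a) dx = a/2, ∫sin(jπx/a)·sin(lπx/a) dx = 0; diagonal moments ∫x·sin²(jπx/a) dx = a²/4, ∫x²·sin²(jπx/a) dx = a³·(1/6 − 1/(4j²π²)); cross terms ∫x·sin(jπx/a)·sin(lπx/a) dx = 0 for j + l even and −4jla²/(π²(j² − l²)²) for j + l odd, ∫x²·sin(jπx/a)·sin(lπx/a) dx = (−1)^(j+l)·4jla³/(π²(j² − l²)²); higher powers the same way via product-to-sum and parts.
State is unnormalized: ∫|Ψ|² dx = 11.792, and ∫Ψ*·x²·Ψ dx = 100.05, so ⟨x²⟩ = 100.05 / 11.792.
⟨x²⟩ = 8.4844.

8.48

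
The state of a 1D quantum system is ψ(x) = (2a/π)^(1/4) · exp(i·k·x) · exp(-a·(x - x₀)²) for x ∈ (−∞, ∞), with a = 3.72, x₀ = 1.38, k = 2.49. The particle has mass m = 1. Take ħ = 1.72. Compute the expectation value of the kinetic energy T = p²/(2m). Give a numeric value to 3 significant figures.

14.7

T = −(ħ²/2m) d²/dx², so ⟨T⟩ = −(ħ²/2m) ∫ ψ*·ψ'' dx; with m = 1.
Gaussian moments (u = x − x₀): ∫u^(2j)·e^(−2au²) du = (2j−1)!!/(4a)^j · √(π/(2a)), odd powers integrate to 0; here √(π/(2a)) = 0.64981. Derivatives: ψ′ = (ik − 2au)·ψ, ψ″ = ((ik − 2au)² − 2a)·ψ; the odd-in-u pieces drop out.
⟨T⟩ = 14.674.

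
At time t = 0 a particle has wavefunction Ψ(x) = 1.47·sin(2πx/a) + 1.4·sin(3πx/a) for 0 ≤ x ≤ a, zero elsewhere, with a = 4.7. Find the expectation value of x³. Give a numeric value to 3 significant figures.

⟨x³⟩ = ∫ x³·|Ψ|² dx / ∫|Ψ|² dx (integrals over the domain).
On 0 ≤ x ≤ a (j ≠ l): ∫sin²(jπx/a) dx = a/2, ∫sin(jπx/a)·sin(lπx/a) dx = 0; diagonal moments ∫x·sin²(jπx/a) dx = a²/4, ∫x²·sin²(jπx/a) dx = a³·(1/6 − 1/(4j²π²)); cross terms ∫x·sin(jπx/a)·sin(lπx/a) dx = 0 for j + l even and −4jla²/(π²(j² − l²)²) for j + l odd, ∫x²·sin(jπx/a)·sin(lπx/a) dx = (−1)^(j+l)·4jla³/(π²(j² − l²)²); higher powers the same way via product-to-sum and parts.
State is unnormalized: ∫|Ψ|² dx = 9.6841, and ∫Ψ*·x³·Ψ dx = 67.779, so ⟨x³⟩ = 67.779 / 9.6841.
⟨x³⟩ = 6.9990.

7.00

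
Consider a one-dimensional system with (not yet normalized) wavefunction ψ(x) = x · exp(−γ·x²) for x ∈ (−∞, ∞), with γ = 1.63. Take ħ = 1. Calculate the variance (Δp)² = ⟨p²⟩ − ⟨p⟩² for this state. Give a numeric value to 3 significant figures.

4.89

Compute ⟨p⟩ and ⟨p²⟩ separately; (Δp)² = ⟨p²⟩ − ⟨p⟩².
Expand each integrand as polynomial × e^(−2γx²) and use ∫x^(2j)·e^(−2γx²) dx = (2j−1)!!/(4γ)^j · √(π/(2γ)), odd powers → 0; here √(π/(2γ)) = 0.98167. Differentiate with the product rule, d/dx e^(−γx²) = −2γx·e^(−γx²).
Normalization: ∫|ψ|² dx = 0.15056.
⟨p⟩ = 0.0000 and ⟨p²⟩ = 4.8900.
(Δp)² = 4.8900 − (0.0000)² = 4.8900.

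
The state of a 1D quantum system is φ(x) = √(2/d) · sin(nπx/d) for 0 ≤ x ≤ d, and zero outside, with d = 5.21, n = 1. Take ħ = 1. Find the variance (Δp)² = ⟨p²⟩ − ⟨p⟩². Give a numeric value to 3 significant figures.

Compute ⟨p⟩ and ⟨p²⟩ separately; (Δp)² = ⟨p²⟩ − ⟨p⟩².
d/dx sin(nπx/d) = (nπ/d)·cos(nπx/d) and d²/dx² sin(nπx/d) = −(nπ/d)²·sin(nπx/d); on 0 ≤ x ≤ d, ∫sin²(nπx/d) dx = d/2 and ∫sin(nπx/d)·cos(nπx/d) dx = 0.
⟨p⟩ = 0.0000 and ⟨p²⟩ = 0.36360.
(Δp)² = 0.36360 − (0.0000)² = 0.36360.

0.364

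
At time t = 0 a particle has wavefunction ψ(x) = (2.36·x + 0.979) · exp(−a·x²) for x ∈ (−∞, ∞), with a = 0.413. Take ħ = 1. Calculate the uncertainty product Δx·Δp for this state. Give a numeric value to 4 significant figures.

Δx = √(⟨x²⟩−⟨x⟩²), Δp = √(⟨p²⟩−⟨p⟩²).
Expand each integrand as polynomial × e^(−2ax²) and use ∫x^(2j)·e^(−2ax²) dx = (2j−1)!!/(4a)^j · √(π/(2a)), odd powers → 0; here √(π/(2a)) = 1.9502. Differentiate with the product rule, d/dx e^(−ax²) = −2ax·e^(−ax²).
Normalization: ∫|ψ|² dx = 8.4442.
⟨x⟩ = 0.64601, ⟨x²⟩ = 1.5480 ⇒ Δx = 1.0633.
⟨p⟩ = 0.0000, ⟨p²⟩ = 1.0562 ⇒ Δp = 1.0277.
Δx·Δp = 1.0928.

1.093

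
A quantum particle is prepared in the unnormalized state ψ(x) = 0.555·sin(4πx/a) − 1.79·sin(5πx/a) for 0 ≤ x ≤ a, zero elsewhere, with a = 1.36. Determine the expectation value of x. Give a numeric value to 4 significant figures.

⟨x⟩ = ∫ x·|ψ|² dx / ∫|ψ|² dx (integrals over the domain).
On 0 ≤ x ≤ a (j ≠ l): ∫sin²(jπx/a) dx = a/2, ∫sin(jπx/a)·sin(lπx/a) dx = 0; diagonal moments ∫x·sin²(jπx/a) dx = a²/4, ∫x²·sin²(jπx/a) dx = a³·(1/6 − 1/(4j²π²)); cross terms ∫x·sin(jπx/a)·sin(lπx/a) dx = 0 for j + l even and −4jla²/(π²(j² − l²)²) for j + l odd, ∫x²·sin(jπx/a)·sin(lπx/a) dx = (−1)^(j+l)·4jla³/(π²(j² − l²)²); higher powers the same way via product-to-sum and parts.
State is unnormalized: ∫|ψ|² dx = 2.3882, and ∫ψ*·x·ψ dx = 1.9918, so ⟨x⟩ = 1.9918 / 2.3882.
⟨x⟩ = 0.83399.

0.8340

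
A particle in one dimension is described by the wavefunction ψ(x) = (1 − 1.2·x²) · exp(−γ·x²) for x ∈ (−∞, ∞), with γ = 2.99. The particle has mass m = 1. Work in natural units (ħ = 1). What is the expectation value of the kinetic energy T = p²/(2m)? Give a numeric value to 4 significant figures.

T = −(ħ²/2m) d²/dx², so ⟨T⟩ = −(ħ²/2m) ∫ ψ*·ψ'' dx / ∫|ψ|² dx; with m = 1.
Expand each integrand as polynomial × e^(−2γx²) and use ∫x^(2j)·e^(−2γx²) dx = (2j−1)!!/(4γ)^j · √(π/(2γ)), odd powers → 0; here √(π/(2γ)) = 0.72481. Differentiate with the product rule, d/dx e^(−γx²) = −2γx·e^(−γx²).
State is unnormalized: ∫|ψ|² dx = 0.60125, and ∫ψ*·(−ħ²/2m · ψ'') dx = 1.3774, so ⟨T⟩ = 1.3774 / 0.60125.
⟨T⟩ = 2.2909.

2.291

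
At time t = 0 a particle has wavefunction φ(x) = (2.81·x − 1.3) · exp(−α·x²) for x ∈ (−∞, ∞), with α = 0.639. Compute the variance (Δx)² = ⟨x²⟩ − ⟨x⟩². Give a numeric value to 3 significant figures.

0.539

Compute ⟨x⟩ and ⟨x²⟩ separately, then (Δx)² = ⟨x²⟩ − ⟨x⟩².
Expand each integrand as polynomial × e^(−2αx²) and use ∫x^(2j)·e^(−2αx²) dx = (2j−1)!!/(4α)^j · √(π/(2α)), odd powers → 0; here √(π/(2α)) = 1.5679.
Normalization: ∫|φ|² dx = 7.4932.
⟨x⟩ = -0.59808 and ⟨x²⟩ = 0.89702.
(Δx)² = 0.89702 − (-0.59808)² = 0.53932.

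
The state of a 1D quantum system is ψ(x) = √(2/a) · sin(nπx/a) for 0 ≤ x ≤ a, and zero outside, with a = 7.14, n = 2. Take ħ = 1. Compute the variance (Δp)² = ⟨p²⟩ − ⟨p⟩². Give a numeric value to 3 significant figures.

0.774

Compute ⟨p⟩ and ⟨p²⟩ separately; (Δp)² = ⟨p²⟩ − ⟨p⟩².
d/dx sin(nπx/a) = (nπ/a)·cos(nπx/a) and d²/dx² sin(nπx/a) = −(nπ/a)²·sin(nπx/a); on 0 ≤ x ≤ a, ∫sin²(nπx/a) dx = a/2 and ∫sin(nπx/a)·cos(nπx/a) dx = 0.
⟨p⟩ = 0.0000 and ⟨p²⟩ = 0.77440.
(Δp)² = 0.77440 − (0.0000)² = 0.77440.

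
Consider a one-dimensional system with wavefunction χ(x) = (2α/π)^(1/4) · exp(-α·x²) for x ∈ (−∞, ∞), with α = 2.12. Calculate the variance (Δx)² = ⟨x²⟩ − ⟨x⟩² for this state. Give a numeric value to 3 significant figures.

Compute ⟨x⟩ and ⟨x²⟩ separately, then (Δx)² = ⟨x²⟩ − ⟨x⟩².
Gaussian moments: ∫x^(2j)·e^(−2αx²) dx = (2j−1)!!/(4α)^j · √(π/(2α)), odd powers integrate to 0; here √(π/(2α)) = 0.86078.
⟨x⟩ = 0.0000 and ⟨x²⟩ = 0.11792.
(Δx)² = 0.11792 − (0.0000)² = 0.11792.

0.118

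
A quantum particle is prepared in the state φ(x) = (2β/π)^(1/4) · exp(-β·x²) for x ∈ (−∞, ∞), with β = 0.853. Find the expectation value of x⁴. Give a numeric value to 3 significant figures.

0.258

⟨x⁴⟩ = ∫ x⁴·|φ|² dx (integrals over the domain).
Gaussian moments: ∫x^(2j)·e^(−2βx²) dx = (2j−1)!!/(4β)^j · √(π/(2β)), odd powers integrate to 0; here √(π/(2β)) = 1.3570.
⟨x⁴⟩ = 0.25769.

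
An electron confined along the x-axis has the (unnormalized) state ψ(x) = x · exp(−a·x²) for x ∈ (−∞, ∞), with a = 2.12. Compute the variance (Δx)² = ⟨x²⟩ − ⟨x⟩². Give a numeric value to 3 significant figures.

Compute ⟨x⟩ and ⟨x²⟩ separately, then (Δx)² = ⟨x²⟩ − ⟨x⟩².
Expand each integrand as polynomial × e^(−2ax²) and use ∫x^(2j)·e^(−2ax²) dx = (2j−1)!!/(4a)^j · √(π/(2a)), odd powers → 0; here √(π/(2a)) = 0.86078.
Normalization: ∫|ψ|² dx = 0.10151.
⟨x⟩ = 0.0000 and ⟨x²⟩ = 0.35377.
(Δx)² = 0.35377 − (0.0000)² = 0.35377.

0.354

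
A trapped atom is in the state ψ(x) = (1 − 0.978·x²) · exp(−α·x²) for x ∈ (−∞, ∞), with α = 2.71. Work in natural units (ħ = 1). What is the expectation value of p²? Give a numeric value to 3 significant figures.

3.97

p² ψ = −ħ² d²ψ/dx²; ⟨p²⟩ = −ħ² ∫ ψ*·ψ'' dx / ∫|ψ|² dx.
Expand each integrand as polynomial × e^(−2αx²) and use ∫x^(2j)·e^(−2αx²) dx = (2j−1)!!/(4α)^j · √(π/(2α)), odd powers → 0; here √(π/(2α)) = 0.76133. Differentiate with the product rule, d/dx e^(−αx²) = −2αx·e^(−αx²).
State is unnormalized: ∫|ψ|² dx = 0.64255, and ∫ψ*·(−ħ² ψ'') dx = 2.5531, so ⟨p²⟩ = 2.5531 / 0.64255.
⟨p²⟩ = 3.9733.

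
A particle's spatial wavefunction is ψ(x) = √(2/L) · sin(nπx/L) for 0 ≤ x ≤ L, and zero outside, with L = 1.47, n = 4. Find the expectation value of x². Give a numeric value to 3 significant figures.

0.713

⟨x²⟩ = ∫ x²·|ψ|² dx (integrals over the domain).
With sin²θ = (1 − cos2θ)/2 on 0 ≤ x ≤ L: ∫sin²(nπx/L) dx = L/2, ∫x·sin²(nπx/L) dx = L²/4, ∫x²·sin²(nπx/L) dx = L³·(1/6 − 1/(4n²π²)); higher powers xᵏ the same way, integrating xᵏ·cos(2nπx/L) by parts.
⟨x²⟩ = 0.71346.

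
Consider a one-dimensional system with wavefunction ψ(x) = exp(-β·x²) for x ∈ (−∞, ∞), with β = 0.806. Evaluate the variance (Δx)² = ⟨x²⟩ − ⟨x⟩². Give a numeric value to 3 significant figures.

Compute ⟨x⟩ and ⟨x²⟩ separately, then (Δx)² = ⟨x²⟩ − ⟨x⟩².
Gaussian moments: ∫x^(2j)·e^(−2βx²) dx = (2j−1)!!/(4β)^j · √(π/(2β)), odd powers integrate to 0; here √(π/(2β)) = 1.3960.
Normalization: ∫|ψ|² dx = 1.3960.
⟨x⟩ = 0.0000 and ⟨x²⟩ = 0.31017.
(Δx)² = 0.31017 − (0.0000)² = 0.31017.

0.310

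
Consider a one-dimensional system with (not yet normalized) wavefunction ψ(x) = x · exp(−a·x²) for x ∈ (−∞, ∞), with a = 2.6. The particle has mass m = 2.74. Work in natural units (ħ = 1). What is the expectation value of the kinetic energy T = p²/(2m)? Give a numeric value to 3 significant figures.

T = −(ħ²/2m) d²/dx², so ⟨T⟩ = −(ħ²/2m) ∫ ψ*·ψ'' dx / ∫|ψ|² dx; with m = 2.74.
Expand each integrand as polynomial × e^(−2ax²) and use ∫x^(2j)·e^(−2ax²) dx = (2j−1)!!/(4a)^j · √(π/(2a)), odd powers → 0; here √(π/(2a)) = 0.77727. Differentiate with the product rule, d/dx e^(−ax²) = −2ax·e^(−ax²).
State is unnormalized: ∫|ψ|² dx = 0.074738, and ∫ψ*·(−ħ²/2m · ψ'') dx = 0.10638, so ⟨T⟩ = 0.10638 / 0.074738.
⟨T⟩ = 1.4234.

1.42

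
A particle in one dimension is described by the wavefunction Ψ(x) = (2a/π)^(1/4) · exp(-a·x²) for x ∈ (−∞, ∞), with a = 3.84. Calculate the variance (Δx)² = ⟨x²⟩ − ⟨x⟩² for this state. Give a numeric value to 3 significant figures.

Compute ⟨x⟩ and ⟨x²⟩ separately, then (Δx)² = ⟨x²⟩ − ⟨x⟩².
Gaussian moments: ∫x^(2j)·e^(−2ax²) dx = (2j−1)!!/(4a)^j · √(π/(2a)), odd powers integrate to 0; here √(π/(2a)) = 0.63958.
⟨x⟩ = 0.0000 and ⟨x²⟩ = 0.065104.
(Δx)² = 0.065104 − (0.0000)² = 0.065104.

0.0651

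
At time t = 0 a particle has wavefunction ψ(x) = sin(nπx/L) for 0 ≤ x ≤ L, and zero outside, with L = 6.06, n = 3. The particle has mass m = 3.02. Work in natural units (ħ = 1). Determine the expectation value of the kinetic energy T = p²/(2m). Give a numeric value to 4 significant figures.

0.4005

T = −(ħ²/2m) d²/dx², so ⟨T⟩ = −(ħ²/2m) ∫ ψ*·ψ'' dx / ∫|ψ|² dx; with m = 3.02.
d/dx sin(nπx/L) = (nπ/L)·cos(nπx/L) and d²/dx² sin(nπx/L) = −(nπ/L)²·sin(nπx/L); on 0 ≤ x ≤ L, ∫sin²(nπx/L) dx = L/2 and ∫sin(nπx/L)·cos(nπx/L) dx = 0.
State is unnormalized: ∫|ψ|² dx = 3.0300, and ∫ψ*·(−ħ²/2m · ψ'') dx = 1.2134, so ⟨T⟩ = 1.2134 / 3.0300.
⟨T⟩ = 0.40046.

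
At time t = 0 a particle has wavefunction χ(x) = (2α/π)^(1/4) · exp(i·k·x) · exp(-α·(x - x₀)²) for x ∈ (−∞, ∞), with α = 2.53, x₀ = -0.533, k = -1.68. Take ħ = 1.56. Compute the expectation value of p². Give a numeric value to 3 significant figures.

13.0

p² χ = −ħ² d²χ/dx²; ⟨p²⟩ = −ħ² ∫ χ*·χ'' dx.
Gaussian moments (u = x − x₀): ∫u^(2j)·e^(−2αu²) du = (2j−1)!!/(4α)^j · √(π/(2α)), odd powers integrate to 0; here √(π/(2α)) = 0.78795. Derivatives: χ′ = (ik − 2αu)·χ, χ″ = ((ik − 2αu)² − 2α)·χ; the odd-in-u pieces drop out.
⟨p²⟩ = 13.026.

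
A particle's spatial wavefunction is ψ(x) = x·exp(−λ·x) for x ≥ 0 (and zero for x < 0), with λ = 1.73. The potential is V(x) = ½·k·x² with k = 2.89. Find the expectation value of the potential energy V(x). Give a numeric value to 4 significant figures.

⟨V⟩ = ∫ V(x)·|ψ|² dx / ∫|ψ|² dx.
Every integrand reduces to terms xʲ·e^(−2λx) on [0, ∞); use ∫₀^∞ xʲ·e^(−2λx) dx = j!/(2λ)^(j+1).
State is unnormalized: ∫|ψ|² dx = 0.048284, and ∫ψ*·V(x)·ψ dx = 0.069936, so ⟨V⟩ = 0.069936 / 0.048284.
⟨V⟩ = 1.4484.

1.448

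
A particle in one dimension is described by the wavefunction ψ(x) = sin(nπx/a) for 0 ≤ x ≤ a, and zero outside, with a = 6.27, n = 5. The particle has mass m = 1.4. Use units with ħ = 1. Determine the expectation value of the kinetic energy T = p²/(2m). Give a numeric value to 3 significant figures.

2.24

T = −(ħ²/2m) d²/dx², so ⟨T⟩ = −(ħ²/2m) ∫ ψ*·ψ'' dx / ∫|ψ|² dx; with m = 1.4.
d/dx sin(nπx/a) = (nπ/a)·cos(nπx/a) and d²/dx² sin(nπx/a) = −(nπ/a)²·sin(nπx/a); on 0 ≤ x ≤ a, ∫sin²(nπx/a) dx = a/2 and ∫sin(nπx/a)·cos(nπx/a) dx = 0.
State is unnormalized: ∫|ψ|² dx = 3.1350, and ∫ψ*·(−ħ²/2m · ψ'') dx = 7.0272, so ⟨T⟩ = 7.0272 / 3.1350.
⟨T⟩ = 2.2415.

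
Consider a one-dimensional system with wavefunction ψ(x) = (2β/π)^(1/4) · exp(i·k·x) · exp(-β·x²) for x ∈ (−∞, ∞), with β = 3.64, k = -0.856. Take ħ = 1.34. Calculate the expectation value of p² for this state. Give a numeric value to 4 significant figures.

p² ψ = −ħ² d²ψ/dx²; ⟨p²⟩ = −ħ² ∫ ψ*·ψ'' dx.
Gaussian moments: ∫x^(2j)·e^(−2βx²) dx = (2j−1)!!/(4β)^j · √(π/(2β)), odd powers integrate to 0; here √(π/(2β)) = 0.65692. Derivatives: ψ′ = (ik − 2βx)·ψ, ψ″ = ((ik − 2βx)² − 2β)·ψ; the odd-in-x pieces drop out.
⟨p²⟩ = 7.8517.

7.852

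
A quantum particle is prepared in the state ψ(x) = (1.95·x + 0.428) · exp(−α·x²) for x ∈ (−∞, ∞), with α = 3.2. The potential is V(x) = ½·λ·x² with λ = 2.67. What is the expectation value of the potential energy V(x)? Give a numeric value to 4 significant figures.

0.2333

⟨V⟩ = ∫ V(x)·|ψ|² dx / ∫|ψ|² dx.
Expand each integrand as polynomial × e^(−2αx²) and use ∫x^(2j)·e^(−2αx²) dx = (2j−1)!!/(4α)^j · √(π/(2α)), odd powers → 0; here √(π/(2α)) = 0.70062.
State is unnormalized: ∫|ψ|² dx = 0.33648, and ∫ψ*·V(x)·ψ dx = 0.078509, so ⟨V⟩ = 0.078509 / 0.33648.
⟨V⟩ = 0.23333.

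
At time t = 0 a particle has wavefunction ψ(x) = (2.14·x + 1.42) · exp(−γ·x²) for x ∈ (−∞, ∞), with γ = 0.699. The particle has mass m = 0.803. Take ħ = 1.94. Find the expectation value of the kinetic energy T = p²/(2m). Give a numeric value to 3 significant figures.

T = −(ħ²/2m) d²/dx², so ⟨T⟩ = −(ħ²/2m) ∫ ψ*·ψ'' dx / ∫|ψ|² dx; with m = 0.803.
Expand each integrand as polynomial × e^(−2γx²) and use ∫x^(2j)·e^(−2γx²) dx = (2j−1)!!/(4γ)^j · √(π/(2γ)), odd powers → 0; here √(π/(2γ)) = 1.4991. Differentiate with the product rule, d/dx e^(−γx²) = −2γx·e^(−γx²).
State is unnormalized: ∫|ψ|² dx = 5.4781, and ∫ψ*·(−ħ²/2m · ψ'') dx = 17.018, so ⟨T⟩ = 17.018 / 5.4781.
⟨T⟩ = 3.1065.

3.11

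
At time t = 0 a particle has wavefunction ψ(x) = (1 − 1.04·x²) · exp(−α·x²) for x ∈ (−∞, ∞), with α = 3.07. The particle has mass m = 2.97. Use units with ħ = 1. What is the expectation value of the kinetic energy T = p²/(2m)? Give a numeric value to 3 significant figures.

T = −(ħ²/2m) d²/dx², so ⟨T⟩ = −(ħ²/2m) ∫ ψ*·ψ'' dx / ∫|ψ|² dx; with m = 2.97.
Expand each integrand as polynomial × e^(−2αx²) and use ∫x^(2j)·e^(−2αx²) dx = (2j−1)!!/(4α)^j · √(π/(2α)), odd powers → 0; here √(π/(2α)) = 0.71530. Differentiate with the product rule, d/dx e^(−αx²) = −2αx·e^(−αx²).
State is unnormalized: ∫|ψ|² dx = 0.60954, and ∫ψ*·(−ħ²/2m · ψ'') dx = 0.45087, so ⟨T⟩ = 0.45087 / 0.60954.
⟨T⟩ = 0.73970.

0.740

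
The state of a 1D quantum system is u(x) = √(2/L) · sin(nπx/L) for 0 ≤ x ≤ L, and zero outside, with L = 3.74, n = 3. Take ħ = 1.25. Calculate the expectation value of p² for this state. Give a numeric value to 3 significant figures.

p² u = −ħ² d²u/dx²; ⟨p²⟩ = −ħ² ∫ u*·u'' dx.
d/dx sin(nπx/L) = (nπ/L)·cos(nπx/L) and d²/dx² sin(nπx/L) = −(nπ/L)²·sin(nπx/L); on 0 ≤ x ≤ L, ∫sin²(nπx/L) dx = L/2 and ∫sin(nπx/L)·cos(nπx/L) dx = 0.
⟨p²⟩ = 9.9225.

9.92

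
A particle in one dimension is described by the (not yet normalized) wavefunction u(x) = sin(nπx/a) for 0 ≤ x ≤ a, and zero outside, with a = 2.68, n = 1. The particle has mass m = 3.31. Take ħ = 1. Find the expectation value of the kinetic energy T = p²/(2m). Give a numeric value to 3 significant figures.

T = −(ħ²/2m) d²/dx², so ⟨T⟩ = −(ħ²/2m) ∫ u*·u'' dx / ∫|u|² dx; with m = 3.31.
d/dx sin(nπx/a) = (nπ/a)·cos(nπx/a) and d²/dx² sin(nπx/a) = −(nπ/a)²·sin(nπx/a); on 0 ≤ x ≤ a, ∫sin²(nπx/a) dx = a/2 and ∫sin(nπx/a)·cos(nπx/a) dx = 0.
State is unnormalized: ∫|u|² dx = 1.3400, and ∫u*·(−ħ²/2m · u'') dx = 0.27815, so ⟨T⟩ = 0.27815 / 1.3400.
⟨T⟩ = 0.20757.

0.208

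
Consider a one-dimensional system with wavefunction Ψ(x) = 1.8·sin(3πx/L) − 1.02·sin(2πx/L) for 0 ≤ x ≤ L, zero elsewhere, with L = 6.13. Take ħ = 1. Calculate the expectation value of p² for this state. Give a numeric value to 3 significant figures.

2.04

p² Ψ = −ħ² d²Ψ/dx²; ⟨p²⟩ = −ħ² ∫ Ψ*·Ψ'' dx / ∫|Ψ|² dx.
d²/dx² sin(jπx/L) = −(jπ/L)²·sin(jπx/L); on 0 ≤ x ≤ L, ∫sin²(jπx/L) dx = L/2 and ∫sin(jπx/L)·sin(lπx/L) dx = 0 for j ≠ l, so only diagonal terms survive in ∫|Ψ|² and ∫Ψ·Ψ″; ∫Ψ·Ψ′ dx = [Ψ²/2] between the walls = 0.
State is unnormalized: ∫|Ψ|² dx = 13.119, and ∫Ψ*·(−ħ² Ψ'') dx = 26.825, so ⟨p²⟩ = 26.825 / 13.119.
⟨p²⟩ = 2.0447.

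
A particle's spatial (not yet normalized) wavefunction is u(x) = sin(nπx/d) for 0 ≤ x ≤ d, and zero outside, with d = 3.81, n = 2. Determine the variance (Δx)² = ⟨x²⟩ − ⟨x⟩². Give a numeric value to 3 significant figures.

1.03

Compute ⟨x⟩ and ⟨x²⟩ separately, then (Δx)² = ⟨x²⟩ − ⟨x⟩².
With sin²θ = (1 − cos2θ)/2 on 0 ≤ x ≤ d: ∫sin²(nπx/d) dx = d/2, ∫x·sin²(nπx/d) dx = d²/4, ∫x²·sin²(nπx/d) dx = d³·(1/6 − 1/(4n²π²)); higher powers xᵏ the same way, integrating xᵏ·cos(2nπx/d) by parts.
Normalization: ∫|u|² dx = 1.9050.
⟨x⟩ = 1.9050 and ⟨x²⟩ = 4.6549.
(Δx)² = 4.6549 − (1.9050)² = 1.0258.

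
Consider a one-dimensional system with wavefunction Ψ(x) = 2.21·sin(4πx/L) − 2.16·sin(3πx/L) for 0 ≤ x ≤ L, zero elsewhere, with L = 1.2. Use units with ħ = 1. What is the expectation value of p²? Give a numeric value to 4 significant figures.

p² Ψ = −ħ² d²Ψ/dx²; ⟨p²⟩ = −ħ² ∫ Ψ*·Ψ'' dx / ∫|Ψ|² dx.
d²/dx² sin(jπx/L) = −(jπ/L)²·sin(jπx/L); on 0 ≤ x ≤ L, ∫sin²(jπx/L) dx = L/2 and ∫sin(jπx/L)·sin(lπx/L) dx = 0 for j ≠ l, so only diagonal terms survive in ∫|Ψ|² and ∫Ψ·Ψ″; ∫Ψ·Ψ′ dx = [Ψ²/2] between the walls = 0.
State is unnormalized: ∫|Ψ|² dx = 5.7298, and ∫Ψ*·(−ħ² Ψ'') dx = 494.04, so ⟨p²⟩ = 494.04 / 5.7298.
⟨p²⟩ = 86.223.

86.22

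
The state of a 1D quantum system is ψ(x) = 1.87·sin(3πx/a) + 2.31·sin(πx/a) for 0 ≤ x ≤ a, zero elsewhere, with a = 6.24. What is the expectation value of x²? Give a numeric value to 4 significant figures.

13.15

⟨x²⟩ = ∫ x²·|ψ|² dx / ∫|ψ|² dx (integrals over the domain).
On 0 ≤ x ≤ a (j ≠ l): ∫sin²(jπx/a) dx = a/2, ∫sin(jπx/a)·sin(lπx/a) dx = 0; diagonal moments ∫x·sin²(jπx/a) dx = a²/4, ∫x²·sin²(jπx/a) dx = a³·(1/6 − 1/(4j²π²)); cross terms ∫x·sin(jπx/a)·sin(lπx/a) dx = 0 for j + l even and −4jla²/(π²(j² − l²)²) for j + l odd, ∫x²·sin(jπx/a)·sin(lπx/a) dx = (−1)^(j+l)·4jla³/(π²(j² − l²)²); higher powers the same way via product-to-sum and parts.
State is unnormalized: ∫|ψ|² dx = 27.559, and ∫ψ*·x²·ψ dx = 362.34, so ⟨x²⟩ = 362.34 / 27.559.
⟨x²⟩ = 13.148.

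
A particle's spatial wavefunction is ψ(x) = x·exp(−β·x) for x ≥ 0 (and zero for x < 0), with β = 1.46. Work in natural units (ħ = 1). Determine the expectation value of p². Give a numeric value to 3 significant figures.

p² ψ = −ħ² d²ψ/dx²; ⟨p²⟩ = −ħ² ∫ ψ*·ψ'' dx / ∫|ψ|² dx.
Differentiate x·exp(−β·x) with the product rule; every integrand then reduces to terms xʲ·e^(−2βx) on [0, ∞), with ∫₀^∞ xʲ·e^(−2βx) dx = j!/(2β)^(j+1).
State is unnormalized: ∫|ψ|² dx = 0.080331, and ∫ψ*·(−ħ² ψ'') dx = 0.17123, so ⟨p²⟩ = 0.17123 / 0.080331.
⟨p²⟩ = 2.1316.

2.13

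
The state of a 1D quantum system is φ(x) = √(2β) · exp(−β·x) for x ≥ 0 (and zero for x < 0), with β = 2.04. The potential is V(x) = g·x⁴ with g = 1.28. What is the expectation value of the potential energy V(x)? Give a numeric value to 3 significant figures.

0.111

⟨V⟩ = ∫ V(x)·|φ|² dx.
Every integrand reduces to terms xʲ·e^(−2βx) on [0, ∞); use ∫₀^∞ xʲ·e^(−2βx) dx = j!/(2β)^(j+1).
⟨V⟩ = 0.11086.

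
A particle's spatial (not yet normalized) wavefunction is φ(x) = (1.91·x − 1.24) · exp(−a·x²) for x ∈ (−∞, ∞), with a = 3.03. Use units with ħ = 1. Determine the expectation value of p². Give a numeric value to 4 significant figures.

p² φ = −ħ² d²φ/dx²; ⟨p²⟩ = −ħ² ∫ φ*·φ'' dx / ∫|φ|² dx.
Expand each integrand as polynomial × e^(−2ax²) and use ∫x^(2j)·e^(−2ax²) dx = (2j−1)!!/(4a)^j · √(π/(2a)), odd powers → 0; here √(π/(2a)) = 0.72001. Differentiate with the product rule, d/dx e^(−ax²) = −2ax·e^(−ax²).
State is unnormalized: ∫|φ|² dx = 1.3238, and ∫φ*·(−ħ² φ'') dx = 5.3245, so ⟨p²⟩ = 5.3245 / 1.3238.
⟨p²⟩ = 4.0221.

4.022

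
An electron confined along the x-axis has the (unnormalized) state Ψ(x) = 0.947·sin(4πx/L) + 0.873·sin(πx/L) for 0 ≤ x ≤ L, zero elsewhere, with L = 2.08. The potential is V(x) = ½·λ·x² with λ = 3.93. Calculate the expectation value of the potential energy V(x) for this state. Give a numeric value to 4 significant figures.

2.499

⟨V⟩ = ∫ V(x)·|Ψ|² dx / ∫|Ψ|² dx.
On 0 ≤ x ≤ L (j ≠ l): ∫sin²(jπx/L) dx = L/2, ∫sin(jπx/L)·sin(lπx/L) dx = 0; diagonal moments ∫x·sin²(jπx/L) dx = L²/4, ∫x²·sin²(jπx/L) dx = L³·(1/6 − 1/(4j²π²)); cross terms ∫x·sin(jπx/L)·sin(lπx/L) dx = 0 for j + l even and −4jlL²/(π²(j² − l²)²) for j + l odd, ∫x²·sin(jπx/L)·sin(lπx/L) dx = (−1)^(j+l)·4jlL³/(π²(j² − l²)²); higher powers the same way via product-to-sum and parts.
State is unnormalized: ∫|Ψ|² dx = 1.7253, and ∫Ψ*·V(x)·Ψ dx = 4.3120, so ⟨V⟩ = 4.3120 / 1.7253.
⟨V⟩ = 2.4993.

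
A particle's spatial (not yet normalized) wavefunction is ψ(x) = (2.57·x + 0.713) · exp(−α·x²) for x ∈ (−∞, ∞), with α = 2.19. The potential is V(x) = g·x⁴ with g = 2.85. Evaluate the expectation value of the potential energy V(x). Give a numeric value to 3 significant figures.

⟨V⟩ = ∫ V(x)·|ψ|² dx / ∫|ψ|² dx.
Expand each integrand as polynomial × e^(−2αx²) and use ∫x^(2j)·e^(−2αx²) dx = (2j−1)!!/(4α)^j · √(π/(2α)), odd powers → 0; here √(π/(2α)) = 0.84691.
State is unnormalized: ∫|ψ|² dx = 1.0691, and ∫ψ*·V(x)·ψ dx = 0.40371, so ⟨V⟩ = 0.40371 / 1.0691.
⟨V⟩ = 0.37761.

0.378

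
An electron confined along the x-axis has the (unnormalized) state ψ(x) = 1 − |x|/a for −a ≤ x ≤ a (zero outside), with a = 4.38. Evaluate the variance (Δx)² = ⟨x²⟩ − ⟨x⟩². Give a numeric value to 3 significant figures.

Compute ⟨x⟩ and ⟨x²⟩ separately, then (Δx)² = ⟨x²⟩ − ⟨x⟩².
ψ is even, so ∫ over [−a, a] = 2∫₀ᵃ with ψ = 1 − x/a there: ∫₀ᵃ (1 − x/a)² dx = a/3, ∫₀ᵃ x²(1 − x/a)² dx = a³/30, ∫₀ᵃ x⁴(1 − x/a)² dx = a⁵/105.
Normalization: ∫|ψ|² dx = 2.9200.
⟨x⟩ = 0.0000 and ⟨x²⟩ = 1.9184.
(Δx)² = 1.9184 − (0.0000)² = 1.9184.

1.92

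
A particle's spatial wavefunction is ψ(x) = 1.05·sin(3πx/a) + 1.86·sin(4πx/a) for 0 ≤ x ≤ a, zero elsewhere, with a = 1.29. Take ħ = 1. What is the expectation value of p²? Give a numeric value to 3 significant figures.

p² ψ = −ħ² d²ψ/dx²; ⟨p²⟩ = −ħ² ∫ ψ*·ψ'' dx / ∫|ψ|² dx.
d²/dx² sin(jπx/a) = −(jπ/a)²·sin(jπx/a); on 0 ≤ x ≤ a, ∫sin²(jπx/a) dx = a/2 and ∫sin(jπx/a)·sin(lπx/a) dx = 0 for j ≠ l, so only diagonal terms survive in ∫|ψ|² and ∫ψ·ψ″; ∫ψ·ψ′ dx = [ψ²/2] between the walls = 0.
State is unnormalized: ∫|ψ|² dx = 2.9426, and ∫ψ*·(−ħ² ψ'') dx = 249.71, so ⟨p²⟩ = 249.71 / 2.9426.
⟨p²⟩ = 84.861.

84.9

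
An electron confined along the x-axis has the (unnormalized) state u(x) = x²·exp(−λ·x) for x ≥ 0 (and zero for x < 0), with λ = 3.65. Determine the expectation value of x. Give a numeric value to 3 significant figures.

⟨x⟩ = ∫ x·|u|² dx / ∫|u|² dx (integrals over the domain).
Every integrand reduces to terms xʲ·e^(−2λx) on [0, ∞); use ∫₀^∞ xʲ·e^(−2λx) dx = j!/(2λ)^(j+1).
State is unnormalized: ∫|u|² dx = 0.0011577, and ∫u*·x·u dx = 0.00079295, so ⟨x⟩ = 0.00079295 / 0.0011577.
⟨x⟩ = 0.68493.

0.685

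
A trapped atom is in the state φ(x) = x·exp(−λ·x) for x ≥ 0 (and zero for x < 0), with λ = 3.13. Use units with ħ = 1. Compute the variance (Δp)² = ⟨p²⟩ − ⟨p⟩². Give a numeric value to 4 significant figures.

Compute ⟨p⟩ and ⟨p²⟩ separately; (Δp)² = ⟨p²⟩ − ⟨p⟩².
Differentiate x·exp(−λ·x) with the product rule; every integrand then reduces to terms xʲ·e^(−2λx) on [0, ∞), with ∫₀^∞ xʲ·e^(−2λx) dx = j!/(2λ)^(j+1).
Normalization: ∫|φ|² dx = 0.0081528.
⟨p⟩ = 0.0000 and ⟨p²⟩ = 9.7969.
(Δp)² = 9.7969 − (0.0000)² = 9.7969.

9.797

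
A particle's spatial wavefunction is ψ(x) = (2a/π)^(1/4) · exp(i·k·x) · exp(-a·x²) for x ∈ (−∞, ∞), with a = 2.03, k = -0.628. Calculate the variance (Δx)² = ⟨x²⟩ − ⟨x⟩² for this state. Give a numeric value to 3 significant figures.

Compute ⟨x⟩ and ⟨x²⟩ separately, then (Δx)² = ⟨x²⟩ − ⟨x⟩².
Gaussian moments: ∫x^(2j)·e^(−2ax²) dx = (2j−1)!!/(4a)^j · √(π/(2a)), odd powers integrate to 0; here √(π/(2a)) = 0.87965.
⟨x⟩ = 0.0000 and ⟨x²⟩ = 0.12315.
(Δx)² = 0.12315 − (0.0000)² = 0.12315.

0.123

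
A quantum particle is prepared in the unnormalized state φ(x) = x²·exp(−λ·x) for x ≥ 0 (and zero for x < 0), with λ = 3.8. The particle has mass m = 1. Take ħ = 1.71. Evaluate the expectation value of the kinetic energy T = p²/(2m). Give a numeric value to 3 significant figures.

T = −(ħ²/2m) d²/dx², so ⟨T⟩ = −(ħ²/2m) ∫ φ*·φ'' dx / ∫|φ|² dx; with m = 1.
Differentiate x²·exp(−λ·x) with the product rule; every integrand then reduces to terms xʲ·e^(−2λx) on [0, ∞), with ∫₀^∞ xʲ·e^(−2λx) dx = j!/(2λ)^(j+1).
State is unnormalized: ∫|φ|² dx = 0.00094655, and ∫φ*·(−ħ²/2m · φ'') dx = 0.0066612, so ⟨T⟩ = 0.0066612 / 0.00094655.
⟨T⟩ = 7.0373.

7.04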